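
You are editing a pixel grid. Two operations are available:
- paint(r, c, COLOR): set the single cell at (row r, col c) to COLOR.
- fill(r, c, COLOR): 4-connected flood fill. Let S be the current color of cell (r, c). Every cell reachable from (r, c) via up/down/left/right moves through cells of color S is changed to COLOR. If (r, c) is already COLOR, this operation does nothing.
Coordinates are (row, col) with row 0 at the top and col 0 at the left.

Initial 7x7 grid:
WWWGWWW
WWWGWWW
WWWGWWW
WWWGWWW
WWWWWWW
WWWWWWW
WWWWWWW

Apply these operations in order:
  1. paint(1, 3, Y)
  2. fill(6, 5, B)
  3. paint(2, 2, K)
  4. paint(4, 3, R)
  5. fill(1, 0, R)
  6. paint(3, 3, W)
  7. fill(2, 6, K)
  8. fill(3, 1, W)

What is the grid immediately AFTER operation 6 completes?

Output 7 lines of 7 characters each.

Answer: RRRGRRR
RRRYRRR
RRKGRRR
RRRWRRR
RRRRRRR
RRRRRRR
RRRRRRR

Derivation:
After op 1 paint(1,3,Y):
WWWGWWW
WWWYWWW
WWWGWWW
WWWGWWW
WWWWWWW
WWWWWWW
WWWWWWW
After op 2 fill(6,5,B) [45 cells changed]:
BBBGBBB
BBBYBBB
BBBGBBB
BBBGBBB
BBBBBBB
BBBBBBB
BBBBBBB
After op 3 paint(2,2,K):
BBBGBBB
BBBYBBB
BBKGBBB
BBBGBBB
BBBBBBB
BBBBBBB
BBBBBBB
After op 4 paint(4,3,R):
BBBGBBB
BBBYBBB
BBKGBBB
BBBGBBB
BBBRBBB
BBBBBBB
BBBBBBB
After op 5 fill(1,0,R) [43 cells changed]:
RRRGRRR
RRRYRRR
RRKGRRR
RRRGRRR
RRRRRRR
RRRRRRR
RRRRRRR
After op 6 paint(3,3,W):
RRRGRRR
RRRYRRR
RRKGRRR
RRRWRRR
RRRRRRR
RRRRRRR
RRRRRRR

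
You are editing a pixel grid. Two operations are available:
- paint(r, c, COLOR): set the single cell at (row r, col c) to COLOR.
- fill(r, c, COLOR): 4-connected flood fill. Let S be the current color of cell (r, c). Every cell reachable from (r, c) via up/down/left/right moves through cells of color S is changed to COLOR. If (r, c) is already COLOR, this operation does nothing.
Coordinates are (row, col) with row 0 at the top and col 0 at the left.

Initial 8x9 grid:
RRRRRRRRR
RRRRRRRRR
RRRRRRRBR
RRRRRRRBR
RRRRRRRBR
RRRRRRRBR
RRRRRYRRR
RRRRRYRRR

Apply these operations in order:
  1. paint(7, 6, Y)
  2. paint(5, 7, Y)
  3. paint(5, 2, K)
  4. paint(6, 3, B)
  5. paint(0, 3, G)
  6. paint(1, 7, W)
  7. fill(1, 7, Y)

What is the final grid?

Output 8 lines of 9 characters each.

Answer: RRRGRRRRR
RRRRRRRYR
RRRRRRRBR
RRRRRRRBR
RRRRRRRBR
RRKRRRRYR
RRRBRYRRR
RRRRRYYRR

Derivation:
After op 1 paint(7,6,Y):
RRRRRRRRR
RRRRRRRRR
RRRRRRRBR
RRRRRRRBR
RRRRRRRBR
RRRRRRRBR
RRRRRYRRR
RRRRRYYRR
After op 2 paint(5,7,Y):
RRRRRRRRR
RRRRRRRRR
RRRRRRRBR
RRRRRRRBR
RRRRRRRBR
RRRRRRRYR
RRRRRYRRR
RRRRRYYRR
After op 3 paint(5,2,K):
RRRRRRRRR
RRRRRRRRR
RRRRRRRBR
RRRRRRRBR
RRRRRRRBR
RRKRRRRYR
RRRRRYRRR
RRRRRYYRR
After op 4 paint(6,3,B):
RRRRRRRRR
RRRRRRRRR
RRRRRRRBR
RRRRRRRBR
RRRRRRRBR
RRKRRRRYR
RRRBRYRRR
RRRRRYYRR
After op 5 paint(0,3,G):
RRRGRRRRR
RRRRRRRRR
RRRRRRRBR
RRRRRRRBR
RRRRRRRBR
RRKRRRRYR
RRRBRYRRR
RRRRRYYRR
After op 6 paint(1,7,W):
RRRGRRRRR
RRRRRRRWR
RRRRRRRBR
RRRRRRRBR
RRRRRRRBR
RRKRRRRYR
RRRBRYRRR
RRRRRYYRR
After op 7 fill(1,7,Y) [1 cells changed]:
RRRGRRRRR
RRRRRRRYR
RRRRRRRBR
RRRRRRRBR
RRRRRRRBR
RRKRRRRYR
RRRBRYRRR
RRRRRYYRR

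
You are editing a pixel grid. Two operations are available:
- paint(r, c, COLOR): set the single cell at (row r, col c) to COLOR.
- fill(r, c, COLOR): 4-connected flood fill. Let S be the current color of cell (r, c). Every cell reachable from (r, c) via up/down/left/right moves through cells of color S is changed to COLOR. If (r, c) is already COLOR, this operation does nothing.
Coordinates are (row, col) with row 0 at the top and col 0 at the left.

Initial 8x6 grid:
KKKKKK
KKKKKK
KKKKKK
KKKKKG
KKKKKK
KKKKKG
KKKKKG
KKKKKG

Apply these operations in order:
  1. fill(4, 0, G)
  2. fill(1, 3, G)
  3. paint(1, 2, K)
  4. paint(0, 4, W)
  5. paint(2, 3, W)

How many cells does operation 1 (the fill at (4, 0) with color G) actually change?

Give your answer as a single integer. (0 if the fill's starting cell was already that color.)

Answer: 44

Derivation:
After op 1 fill(4,0,G) [44 cells changed]:
GGGGGG
GGGGGG
GGGGGG
GGGGGG
GGGGGG
GGGGGG
GGGGGG
GGGGGG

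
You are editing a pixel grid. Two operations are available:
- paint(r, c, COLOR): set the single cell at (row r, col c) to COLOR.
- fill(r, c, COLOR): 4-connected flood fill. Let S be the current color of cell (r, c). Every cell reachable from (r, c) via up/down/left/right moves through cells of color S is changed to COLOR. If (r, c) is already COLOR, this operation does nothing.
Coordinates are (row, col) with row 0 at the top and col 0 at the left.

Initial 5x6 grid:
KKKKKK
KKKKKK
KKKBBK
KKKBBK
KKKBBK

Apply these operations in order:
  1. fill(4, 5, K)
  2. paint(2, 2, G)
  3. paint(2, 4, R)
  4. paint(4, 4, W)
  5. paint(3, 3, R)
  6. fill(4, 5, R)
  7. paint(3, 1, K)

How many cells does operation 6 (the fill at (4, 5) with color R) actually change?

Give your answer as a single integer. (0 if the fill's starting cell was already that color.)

After op 1 fill(4,5,K) [0 cells changed]:
KKKKKK
KKKKKK
KKKBBK
KKKBBK
KKKBBK
After op 2 paint(2,2,G):
KKKKKK
KKKKKK
KKGBBK
KKKBBK
KKKBBK
After op 3 paint(2,4,R):
KKKKKK
KKKKKK
KKGBRK
KKKBBK
KKKBBK
After op 4 paint(4,4,W):
KKKKKK
KKKKKK
KKGBRK
KKKBBK
KKKBWK
After op 5 paint(3,3,R):
KKKKKK
KKKKKK
KKGBRK
KKKRBK
KKKBWK
After op 6 fill(4,5,R) [23 cells changed]:
RRRRRR
RRRRRR
RRGBRR
RRRRBR
RRRBWR

Answer: 23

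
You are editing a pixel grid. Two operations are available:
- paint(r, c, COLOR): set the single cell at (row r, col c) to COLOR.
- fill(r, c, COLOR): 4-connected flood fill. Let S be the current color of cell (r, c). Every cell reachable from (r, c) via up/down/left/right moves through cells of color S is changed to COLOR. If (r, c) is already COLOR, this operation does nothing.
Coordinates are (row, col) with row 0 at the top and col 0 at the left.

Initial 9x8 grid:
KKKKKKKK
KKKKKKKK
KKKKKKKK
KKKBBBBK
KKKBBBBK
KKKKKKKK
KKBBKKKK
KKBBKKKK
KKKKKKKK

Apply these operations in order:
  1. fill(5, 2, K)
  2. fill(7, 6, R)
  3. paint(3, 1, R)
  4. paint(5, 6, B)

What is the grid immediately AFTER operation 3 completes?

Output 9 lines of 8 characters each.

After op 1 fill(5,2,K) [0 cells changed]:
KKKKKKKK
KKKKKKKK
KKKKKKKK
KKKBBBBK
KKKBBBBK
KKKKKKKK
KKBBKKKK
KKBBKKKK
KKKKKKKK
After op 2 fill(7,6,R) [60 cells changed]:
RRRRRRRR
RRRRRRRR
RRRRRRRR
RRRBBBBR
RRRBBBBR
RRRRRRRR
RRBBRRRR
RRBBRRRR
RRRRRRRR
After op 3 paint(3,1,R):
RRRRRRRR
RRRRRRRR
RRRRRRRR
RRRBBBBR
RRRBBBBR
RRRRRRRR
RRBBRRRR
RRBBRRRR
RRRRRRRR

Answer: RRRRRRRR
RRRRRRRR
RRRRRRRR
RRRBBBBR
RRRBBBBR
RRRRRRRR
RRBBRRRR
RRBBRRRR
RRRRRRRR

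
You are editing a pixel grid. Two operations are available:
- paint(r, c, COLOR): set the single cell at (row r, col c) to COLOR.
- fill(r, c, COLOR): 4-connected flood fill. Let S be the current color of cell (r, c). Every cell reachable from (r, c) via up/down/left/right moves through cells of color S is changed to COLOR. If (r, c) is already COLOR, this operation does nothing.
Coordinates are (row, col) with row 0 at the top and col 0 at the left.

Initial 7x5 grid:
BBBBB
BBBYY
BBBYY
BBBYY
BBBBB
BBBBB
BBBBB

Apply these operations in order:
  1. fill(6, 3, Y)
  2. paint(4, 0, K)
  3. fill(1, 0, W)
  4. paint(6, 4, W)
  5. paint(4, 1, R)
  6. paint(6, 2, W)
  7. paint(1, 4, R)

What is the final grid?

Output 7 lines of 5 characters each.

Answer: WWWWW
WWWWR
WWWWW
WWWWW
KRWWW
WWWWW
WWWWW

Derivation:
After op 1 fill(6,3,Y) [29 cells changed]:
YYYYY
YYYYY
YYYYY
YYYYY
YYYYY
YYYYY
YYYYY
After op 2 paint(4,0,K):
YYYYY
YYYYY
YYYYY
YYYYY
KYYYY
YYYYY
YYYYY
After op 3 fill(1,0,W) [34 cells changed]:
WWWWW
WWWWW
WWWWW
WWWWW
KWWWW
WWWWW
WWWWW
After op 4 paint(6,4,W):
WWWWW
WWWWW
WWWWW
WWWWW
KWWWW
WWWWW
WWWWW
After op 5 paint(4,1,R):
WWWWW
WWWWW
WWWWW
WWWWW
KRWWW
WWWWW
WWWWW
After op 6 paint(6,2,W):
WWWWW
WWWWW
WWWWW
WWWWW
KRWWW
WWWWW
WWWWW
After op 7 paint(1,4,R):
WWWWW
WWWWR
WWWWW
WWWWW
KRWWW
WWWWW
WWWWW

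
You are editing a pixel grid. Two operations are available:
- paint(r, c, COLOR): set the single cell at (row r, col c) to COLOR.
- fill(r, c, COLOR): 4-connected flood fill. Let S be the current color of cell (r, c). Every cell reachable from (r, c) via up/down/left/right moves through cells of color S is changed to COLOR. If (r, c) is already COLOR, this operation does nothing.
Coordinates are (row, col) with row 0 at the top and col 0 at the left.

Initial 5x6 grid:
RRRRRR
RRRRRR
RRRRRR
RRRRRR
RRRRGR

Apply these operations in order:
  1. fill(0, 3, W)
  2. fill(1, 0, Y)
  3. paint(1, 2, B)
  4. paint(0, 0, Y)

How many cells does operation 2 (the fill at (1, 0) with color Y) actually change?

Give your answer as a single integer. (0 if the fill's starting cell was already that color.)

After op 1 fill(0,3,W) [29 cells changed]:
WWWWWW
WWWWWW
WWWWWW
WWWWWW
WWWWGW
After op 2 fill(1,0,Y) [29 cells changed]:
YYYYYY
YYYYYY
YYYYYY
YYYYYY
YYYYGY

Answer: 29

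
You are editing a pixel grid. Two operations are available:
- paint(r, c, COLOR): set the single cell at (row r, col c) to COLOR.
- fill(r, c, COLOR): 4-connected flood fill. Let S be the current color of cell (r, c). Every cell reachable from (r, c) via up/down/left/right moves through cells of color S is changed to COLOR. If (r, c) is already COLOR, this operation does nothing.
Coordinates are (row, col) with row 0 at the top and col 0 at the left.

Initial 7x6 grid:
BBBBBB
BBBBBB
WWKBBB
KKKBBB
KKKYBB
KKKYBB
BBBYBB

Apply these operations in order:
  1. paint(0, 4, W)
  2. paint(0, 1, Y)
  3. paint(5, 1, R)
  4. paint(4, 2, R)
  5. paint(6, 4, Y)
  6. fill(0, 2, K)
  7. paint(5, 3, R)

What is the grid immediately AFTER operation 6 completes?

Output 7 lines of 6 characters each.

After op 1 paint(0,4,W):
BBBBWB
BBBBBB
WWKBBB
KKKBBB
KKKYBB
KKKYBB
BBBYBB
After op 2 paint(0,1,Y):
BYBBWB
BBBBBB
WWKBBB
KKKBBB
KKKYBB
KKKYBB
BBBYBB
After op 3 paint(5,1,R):
BYBBWB
BBBBBB
WWKBBB
KKKBBB
KKKYBB
KRKYBB
BBBYBB
After op 4 paint(4,2,R):
BYBBWB
BBBBBB
WWKBBB
KKKBBB
KKRYBB
KRKYBB
BBBYBB
After op 5 paint(6,4,Y):
BYBBWB
BBBBBB
WWKBBB
KKKBBB
KKRYBB
KRKYBB
BBBYYB
After op 6 fill(0,2,K) [21 cells changed]:
KYKKWK
KKKKKK
WWKKKK
KKKKKK
KKRYKK
KRKYKK
BBBYYK

Answer: KYKKWK
KKKKKK
WWKKKK
KKKKKK
KKRYKK
KRKYKK
BBBYYK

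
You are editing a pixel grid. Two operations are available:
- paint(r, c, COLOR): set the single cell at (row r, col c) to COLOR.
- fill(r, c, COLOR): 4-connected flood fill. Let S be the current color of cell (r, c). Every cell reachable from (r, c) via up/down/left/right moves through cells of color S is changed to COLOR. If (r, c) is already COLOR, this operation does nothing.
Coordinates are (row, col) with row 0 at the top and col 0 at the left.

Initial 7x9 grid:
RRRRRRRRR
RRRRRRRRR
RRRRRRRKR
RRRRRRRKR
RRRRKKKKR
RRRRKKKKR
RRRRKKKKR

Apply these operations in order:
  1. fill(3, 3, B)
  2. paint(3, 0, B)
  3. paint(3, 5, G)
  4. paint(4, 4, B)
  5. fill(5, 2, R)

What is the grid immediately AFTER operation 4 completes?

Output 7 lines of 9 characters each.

After op 1 fill(3,3,B) [49 cells changed]:
BBBBBBBBB
BBBBBBBBB
BBBBBBBKB
BBBBBBBKB
BBBBKKKKB
BBBBKKKKB
BBBBKKKKB
After op 2 paint(3,0,B):
BBBBBBBBB
BBBBBBBBB
BBBBBBBKB
BBBBBBBKB
BBBBKKKKB
BBBBKKKKB
BBBBKKKKB
After op 3 paint(3,5,G):
BBBBBBBBB
BBBBBBBBB
BBBBBBBKB
BBBBBGBKB
BBBBKKKKB
BBBBKKKKB
BBBBKKKKB
After op 4 paint(4,4,B):
BBBBBBBBB
BBBBBBBBB
BBBBBBBKB
BBBBBGBKB
BBBBBKKKB
BBBBKKKKB
BBBBKKKKB

Answer: BBBBBBBBB
BBBBBBBBB
BBBBBBBKB
BBBBBGBKB
BBBBBKKKB
BBBBKKKKB
BBBBKKKKB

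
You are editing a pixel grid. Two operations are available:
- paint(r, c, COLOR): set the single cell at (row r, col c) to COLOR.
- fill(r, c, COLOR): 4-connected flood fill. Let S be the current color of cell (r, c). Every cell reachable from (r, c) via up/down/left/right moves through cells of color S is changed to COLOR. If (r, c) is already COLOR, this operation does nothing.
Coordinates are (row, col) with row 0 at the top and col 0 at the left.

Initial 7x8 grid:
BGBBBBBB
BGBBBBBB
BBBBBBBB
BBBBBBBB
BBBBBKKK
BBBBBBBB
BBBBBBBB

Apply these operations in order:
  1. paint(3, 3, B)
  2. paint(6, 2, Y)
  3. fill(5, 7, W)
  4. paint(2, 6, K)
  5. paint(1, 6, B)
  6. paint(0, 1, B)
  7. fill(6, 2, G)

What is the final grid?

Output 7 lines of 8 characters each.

Answer: WBWWWWWW
WGWWWWBW
WWWWWWKW
WWWWWWWW
WWWWWKKK
WWWWWWWW
WWGWWWWW

Derivation:
After op 1 paint(3,3,B):
BGBBBBBB
BGBBBBBB
BBBBBBBB
BBBBBBBB
BBBBBKKK
BBBBBBBB
BBBBBBBB
After op 2 paint(6,2,Y):
BGBBBBBB
BGBBBBBB
BBBBBBBB
BBBBBBBB
BBBBBKKK
BBBBBBBB
BBYBBBBB
After op 3 fill(5,7,W) [50 cells changed]:
WGWWWWWW
WGWWWWWW
WWWWWWWW
WWWWWWWW
WWWWWKKK
WWWWWWWW
WWYWWWWW
After op 4 paint(2,6,K):
WGWWWWWW
WGWWWWWW
WWWWWWKW
WWWWWWWW
WWWWWKKK
WWWWWWWW
WWYWWWWW
After op 5 paint(1,6,B):
WGWWWWWW
WGWWWWBW
WWWWWWKW
WWWWWWWW
WWWWWKKK
WWWWWWWW
WWYWWWWW
After op 6 paint(0,1,B):
WBWWWWWW
WGWWWWBW
WWWWWWKW
WWWWWWWW
WWWWWKKK
WWWWWWWW
WWYWWWWW
After op 7 fill(6,2,G) [1 cells changed]:
WBWWWWWW
WGWWWWBW
WWWWWWKW
WWWWWWWW
WWWWWKKK
WWWWWWWW
WWGWWWWW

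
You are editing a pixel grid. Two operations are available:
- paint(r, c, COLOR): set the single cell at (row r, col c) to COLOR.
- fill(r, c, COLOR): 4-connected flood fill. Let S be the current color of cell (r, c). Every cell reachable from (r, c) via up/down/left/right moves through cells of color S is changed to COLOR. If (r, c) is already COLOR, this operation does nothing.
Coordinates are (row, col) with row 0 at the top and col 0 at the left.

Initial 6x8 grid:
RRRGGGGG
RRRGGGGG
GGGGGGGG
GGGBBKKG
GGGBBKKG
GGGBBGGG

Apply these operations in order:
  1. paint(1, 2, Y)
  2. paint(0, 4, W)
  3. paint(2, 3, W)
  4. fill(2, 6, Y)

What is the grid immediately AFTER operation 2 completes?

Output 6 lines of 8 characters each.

Answer: RRRGWGGG
RRYGGGGG
GGGGGGGG
GGGBBKKG
GGGBBKKG
GGGBBGGG

Derivation:
After op 1 paint(1,2,Y):
RRRGGGGG
RRYGGGGG
GGGGGGGG
GGGBBKKG
GGGBBKKG
GGGBBGGG
After op 2 paint(0,4,W):
RRRGWGGG
RRYGGGGG
GGGGGGGG
GGGBBKKG
GGGBBKKG
GGGBBGGG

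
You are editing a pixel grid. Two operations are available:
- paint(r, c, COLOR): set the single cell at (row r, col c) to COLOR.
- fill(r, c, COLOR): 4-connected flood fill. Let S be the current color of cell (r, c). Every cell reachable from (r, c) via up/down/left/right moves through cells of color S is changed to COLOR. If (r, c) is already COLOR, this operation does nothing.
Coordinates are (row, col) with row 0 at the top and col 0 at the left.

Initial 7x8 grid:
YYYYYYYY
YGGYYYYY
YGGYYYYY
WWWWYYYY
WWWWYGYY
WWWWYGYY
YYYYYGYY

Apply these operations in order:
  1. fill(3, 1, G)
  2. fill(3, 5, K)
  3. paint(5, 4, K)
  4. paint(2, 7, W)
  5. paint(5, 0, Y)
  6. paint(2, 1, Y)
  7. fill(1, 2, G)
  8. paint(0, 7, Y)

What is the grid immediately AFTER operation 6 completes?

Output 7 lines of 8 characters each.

After op 1 fill(3,1,G) [12 cells changed]:
YYYYYYYY
YGGYYYYY
YGGYYYYY
GGGGYYYY
GGGGYGYY
GGGGYGYY
YYYYYGYY
After op 2 fill(3,5,K) [37 cells changed]:
KKKKKKKK
KGGKKKKK
KGGKKKKK
GGGGKKKK
GGGGKGKK
GGGGKGKK
KKKKKGKK
After op 3 paint(5,4,K):
KKKKKKKK
KGGKKKKK
KGGKKKKK
GGGGKKKK
GGGGKGKK
GGGGKGKK
KKKKKGKK
After op 4 paint(2,7,W):
KKKKKKKK
KGGKKKKK
KGGKKKKW
GGGGKKKK
GGGGKGKK
GGGGKGKK
KKKKKGKK
After op 5 paint(5,0,Y):
KKKKKKKK
KGGKKKKK
KGGKKKKW
GGGGKKKK
GGGGKGKK
YGGGKGKK
KKKKKGKK
After op 6 paint(2,1,Y):
KKKKKKKK
KGGKKKKK
KYGKKKKW
GGGGKKKK
GGGGKGKK
YGGGKGKK
KKKKKGKK

Answer: KKKKKKKK
KGGKKKKK
KYGKKKKW
GGGGKKKK
GGGGKGKK
YGGGKGKK
KKKKKGKK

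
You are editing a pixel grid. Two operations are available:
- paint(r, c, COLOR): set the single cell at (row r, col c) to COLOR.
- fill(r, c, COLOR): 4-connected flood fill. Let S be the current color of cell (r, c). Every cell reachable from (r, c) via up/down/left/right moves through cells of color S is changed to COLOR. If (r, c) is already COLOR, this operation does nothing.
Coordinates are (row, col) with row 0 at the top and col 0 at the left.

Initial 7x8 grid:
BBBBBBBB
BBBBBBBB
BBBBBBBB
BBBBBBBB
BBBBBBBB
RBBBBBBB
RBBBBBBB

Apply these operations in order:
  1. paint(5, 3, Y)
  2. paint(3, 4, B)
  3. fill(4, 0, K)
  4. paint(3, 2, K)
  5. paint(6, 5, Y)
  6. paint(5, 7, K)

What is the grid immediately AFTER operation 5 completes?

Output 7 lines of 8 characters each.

Answer: KKKKKKKK
KKKKKKKK
KKKKKKKK
KKKKKKKK
KKKKKKKK
RKKYKKKK
RKKKKYKK

Derivation:
After op 1 paint(5,3,Y):
BBBBBBBB
BBBBBBBB
BBBBBBBB
BBBBBBBB
BBBBBBBB
RBBYBBBB
RBBBBBBB
After op 2 paint(3,4,B):
BBBBBBBB
BBBBBBBB
BBBBBBBB
BBBBBBBB
BBBBBBBB
RBBYBBBB
RBBBBBBB
After op 3 fill(4,0,K) [53 cells changed]:
KKKKKKKK
KKKKKKKK
KKKKKKKK
KKKKKKKK
KKKKKKKK
RKKYKKKK
RKKKKKKK
After op 4 paint(3,2,K):
KKKKKKKK
KKKKKKKK
KKKKKKKK
KKKKKKKK
KKKKKKKK
RKKYKKKK
RKKKKKKK
After op 5 paint(6,5,Y):
KKKKKKKK
KKKKKKKK
KKKKKKKK
KKKKKKKK
KKKKKKKK
RKKYKKKK
RKKKKYKK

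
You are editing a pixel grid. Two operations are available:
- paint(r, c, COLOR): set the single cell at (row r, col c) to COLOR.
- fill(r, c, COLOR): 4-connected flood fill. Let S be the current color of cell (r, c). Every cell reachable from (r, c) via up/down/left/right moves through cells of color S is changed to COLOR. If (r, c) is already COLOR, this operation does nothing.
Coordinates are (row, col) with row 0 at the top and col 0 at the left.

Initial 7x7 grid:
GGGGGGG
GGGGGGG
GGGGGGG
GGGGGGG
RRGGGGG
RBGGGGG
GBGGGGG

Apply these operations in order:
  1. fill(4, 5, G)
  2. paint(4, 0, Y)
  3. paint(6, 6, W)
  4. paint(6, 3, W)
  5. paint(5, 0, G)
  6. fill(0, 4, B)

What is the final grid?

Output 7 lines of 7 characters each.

After op 1 fill(4,5,G) [0 cells changed]:
GGGGGGG
GGGGGGG
GGGGGGG
GGGGGGG
RRGGGGG
RBGGGGG
GBGGGGG
After op 2 paint(4,0,Y):
GGGGGGG
GGGGGGG
GGGGGGG
GGGGGGG
YRGGGGG
RBGGGGG
GBGGGGG
After op 3 paint(6,6,W):
GGGGGGG
GGGGGGG
GGGGGGG
GGGGGGG
YRGGGGG
RBGGGGG
GBGGGGW
After op 4 paint(6,3,W):
GGGGGGG
GGGGGGG
GGGGGGG
GGGGGGG
YRGGGGG
RBGGGGG
GBGWGGW
After op 5 paint(5,0,G):
GGGGGGG
GGGGGGG
GGGGGGG
GGGGGGG
YRGGGGG
GBGGGGG
GBGWGGW
After op 6 fill(0,4,B) [41 cells changed]:
BBBBBBB
BBBBBBB
BBBBBBB
BBBBBBB
YRBBBBB
GBBBBBB
GBBWBBW

Answer: BBBBBBB
BBBBBBB
BBBBBBB
BBBBBBB
YRBBBBB
GBBBBBB
GBBWBBW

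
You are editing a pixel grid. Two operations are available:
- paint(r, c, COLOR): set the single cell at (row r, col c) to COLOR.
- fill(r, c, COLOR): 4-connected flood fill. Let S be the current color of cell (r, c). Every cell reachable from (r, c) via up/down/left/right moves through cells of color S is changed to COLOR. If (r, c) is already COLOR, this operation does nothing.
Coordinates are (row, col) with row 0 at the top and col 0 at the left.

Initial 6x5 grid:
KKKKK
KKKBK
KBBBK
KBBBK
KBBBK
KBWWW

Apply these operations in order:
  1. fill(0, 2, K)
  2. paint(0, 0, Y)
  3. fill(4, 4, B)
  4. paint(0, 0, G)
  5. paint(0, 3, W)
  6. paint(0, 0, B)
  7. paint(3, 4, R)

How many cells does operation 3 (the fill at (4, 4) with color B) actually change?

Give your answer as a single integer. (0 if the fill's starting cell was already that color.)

Answer: 15

Derivation:
After op 1 fill(0,2,K) [0 cells changed]:
KKKKK
KKKBK
KBBBK
KBBBK
KBBBK
KBWWW
After op 2 paint(0,0,Y):
YKKKK
KKKBK
KBBBK
KBBBK
KBBBK
KBWWW
After op 3 fill(4,4,B) [15 cells changed]:
YBBBB
BBBBB
BBBBB
BBBBB
BBBBB
BBWWW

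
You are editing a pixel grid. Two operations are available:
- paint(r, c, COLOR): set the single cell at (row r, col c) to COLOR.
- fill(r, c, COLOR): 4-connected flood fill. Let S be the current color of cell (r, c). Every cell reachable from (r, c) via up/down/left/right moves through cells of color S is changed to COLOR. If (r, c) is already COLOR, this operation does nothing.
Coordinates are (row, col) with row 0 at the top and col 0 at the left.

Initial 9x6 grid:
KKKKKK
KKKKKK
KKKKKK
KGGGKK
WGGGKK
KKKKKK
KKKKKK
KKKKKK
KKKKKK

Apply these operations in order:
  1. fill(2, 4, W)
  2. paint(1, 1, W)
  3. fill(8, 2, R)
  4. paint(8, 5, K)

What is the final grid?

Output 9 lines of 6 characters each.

After op 1 fill(2,4,W) [47 cells changed]:
WWWWWW
WWWWWW
WWWWWW
WGGGWW
WGGGWW
WWWWWW
WWWWWW
WWWWWW
WWWWWW
After op 2 paint(1,1,W):
WWWWWW
WWWWWW
WWWWWW
WGGGWW
WGGGWW
WWWWWW
WWWWWW
WWWWWW
WWWWWW
After op 3 fill(8,2,R) [48 cells changed]:
RRRRRR
RRRRRR
RRRRRR
RGGGRR
RGGGRR
RRRRRR
RRRRRR
RRRRRR
RRRRRR
After op 4 paint(8,5,K):
RRRRRR
RRRRRR
RRRRRR
RGGGRR
RGGGRR
RRRRRR
RRRRRR
RRRRRR
RRRRRK

Answer: RRRRRR
RRRRRR
RRRRRR
RGGGRR
RGGGRR
RRRRRR
RRRRRR
RRRRRR
RRRRRK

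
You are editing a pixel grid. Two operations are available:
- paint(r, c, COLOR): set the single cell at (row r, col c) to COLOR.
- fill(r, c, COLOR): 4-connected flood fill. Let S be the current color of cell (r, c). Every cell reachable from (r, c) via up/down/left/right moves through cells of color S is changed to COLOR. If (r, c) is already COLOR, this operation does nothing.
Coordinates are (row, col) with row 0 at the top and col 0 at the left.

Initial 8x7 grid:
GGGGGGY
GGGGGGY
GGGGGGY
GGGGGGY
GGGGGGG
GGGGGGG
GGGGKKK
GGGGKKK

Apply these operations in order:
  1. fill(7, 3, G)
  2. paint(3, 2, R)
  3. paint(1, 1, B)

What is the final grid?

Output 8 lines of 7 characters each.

Answer: GGGGGGY
GBGGGGY
GGGGGGY
GGRGGGY
GGGGGGG
GGGGGGG
GGGGKKK
GGGGKKK

Derivation:
After op 1 fill(7,3,G) [0 cells changed]:
GGGGGGY
GGGGGGY
GGGGGGY
GGGGGGY
GGGGGGG
GGGGGGG
GGGGKKK
GGGGKKK
After op 2 paint(3,2,R):
GGGGGGY
GGGGGGY
GGGGGGY
GGRGGGY
GGGGGGG
GGGGGGG
GGGGKKK
GGGGKKK
After op 3 paint(1,1,B):
GGGGGGY
GBGGGGY
GGGGGGY
GGRGGGY
GGGGGGG
GGGGGGG
GGGGKKK
GGGGKKK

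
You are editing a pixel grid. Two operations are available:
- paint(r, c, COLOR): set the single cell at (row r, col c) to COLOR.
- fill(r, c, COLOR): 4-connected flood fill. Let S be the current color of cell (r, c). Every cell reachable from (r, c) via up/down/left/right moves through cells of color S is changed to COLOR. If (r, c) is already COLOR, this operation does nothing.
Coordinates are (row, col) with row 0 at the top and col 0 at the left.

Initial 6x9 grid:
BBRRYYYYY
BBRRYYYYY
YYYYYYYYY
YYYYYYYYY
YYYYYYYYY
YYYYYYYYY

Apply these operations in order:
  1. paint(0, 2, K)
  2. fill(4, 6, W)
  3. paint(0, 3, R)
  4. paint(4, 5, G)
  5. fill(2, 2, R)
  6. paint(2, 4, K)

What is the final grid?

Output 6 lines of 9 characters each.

Answer: BBKRRRRRR
BBRRRRRRR
RRRRKRRRR
RRRRRRRRR
RRRRRGRRR
RRRRRRRRR

Derivation:
After op 1 paint(0,2,K):
BBKRYYYYY
BBRRYYYYY
YYYYYYYYY
YYYYYYYYY
YYYYYYYYY
YYYYYYYYY
After op 2 fill(4,6,W) [46 cells changed]:
BBKRWWWWW
BBRRWWWWW
WWWWWWWWW
WWWWWWWWW
WWWWWWWWW
WWWWWWWWW
After op 3 paint(0,3,R):
BBKRWWWWW
BBRRWWWWW
WWWWWWWWW
WWWWWWWWW
WWWWWWWWW
WWWWWWWWW
After op 4 paint(4,5,G):
BBKRWWWWW
BBRRWWWWW
WWWWWWWWW
WWWWWWWWW
WWWWWGWWW
WWWWWWWWW
After op 5 fill(2,2,R) [45 cells changed]:
BBKRRRRRR
BBRRRRRRR
RRRRRRRRR
RRRRRRRRR
RRRRRGRRR
RRRRRRRRR
After op 6 paint(2,4,K):
BBKRRRRRR
BBRRRRRRR
RRRRKRRRR
RRRRRRRRR
RRRRRGRRR
RRRRRRRRR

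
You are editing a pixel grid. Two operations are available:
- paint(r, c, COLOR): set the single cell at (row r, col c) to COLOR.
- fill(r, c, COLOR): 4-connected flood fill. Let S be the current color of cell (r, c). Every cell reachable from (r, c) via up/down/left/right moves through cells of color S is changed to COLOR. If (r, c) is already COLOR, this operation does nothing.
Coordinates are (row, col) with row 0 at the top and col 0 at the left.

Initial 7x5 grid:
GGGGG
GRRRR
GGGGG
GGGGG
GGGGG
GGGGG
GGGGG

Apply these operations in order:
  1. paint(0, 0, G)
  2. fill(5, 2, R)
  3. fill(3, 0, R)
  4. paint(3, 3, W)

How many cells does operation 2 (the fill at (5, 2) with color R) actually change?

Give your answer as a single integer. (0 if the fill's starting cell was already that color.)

After op 1 paint(0,0,G):
GGGGG
GRRRR
GGGGG
GGGGG
GGGGG
GGGGG
GGGGG
After op 2 fill(5,2,R) [31 cells changed]:
RRRRR
RRRRR
RRRRR
RRRRR
RRRRR
RRRRR
RRRRR

Answer: 31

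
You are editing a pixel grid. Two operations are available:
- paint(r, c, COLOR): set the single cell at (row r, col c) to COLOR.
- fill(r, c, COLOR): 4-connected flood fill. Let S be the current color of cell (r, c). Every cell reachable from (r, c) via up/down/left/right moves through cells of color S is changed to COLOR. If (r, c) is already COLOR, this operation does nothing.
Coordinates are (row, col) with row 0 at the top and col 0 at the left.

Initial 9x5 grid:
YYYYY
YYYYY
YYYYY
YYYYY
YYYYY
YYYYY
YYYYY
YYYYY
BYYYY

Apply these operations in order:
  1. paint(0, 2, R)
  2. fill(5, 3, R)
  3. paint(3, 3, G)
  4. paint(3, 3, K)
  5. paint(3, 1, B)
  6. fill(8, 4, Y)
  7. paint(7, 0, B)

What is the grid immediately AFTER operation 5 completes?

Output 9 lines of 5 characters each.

Answer: RRRRR
RRRRR
RRRRR
RBRKR
RRRRR
RRRRR
RRRRR
RRRRR
BRRRR

Derivation:
After op 1 paint(0,2,R):
YYRYY
YYYYY
YYYYY
YYYYY
YYYYY
YYYYY
YYYYY
YYYYY
BYYYY
After op 2 fill(5,3,R) [43 cells changed]:
RRRRR
RRRRR
RRRRR
RRRRR
RRRRR
RRRRR
RRRRR
RRRRR
BRRRR
After op 3 paint(3,3,G):
RRRRR
RRRRR
RRRRR
RRRGR
RRRRR
RRRRR
RRRRR
RRRRR
BRRRR
After op 4 paint(3,3,K):
RRRRR
RRRRR
RRRRR
RRRKR
RRRRR
RRRRR
RRRRR
RRRRR
BRRRR
After op 5 paint(3,1,B):
RRRRR
RRRRR
RRRRR
RBRKR
RRRRR
RRRRR
RRRRR
RRRRR
BRRRR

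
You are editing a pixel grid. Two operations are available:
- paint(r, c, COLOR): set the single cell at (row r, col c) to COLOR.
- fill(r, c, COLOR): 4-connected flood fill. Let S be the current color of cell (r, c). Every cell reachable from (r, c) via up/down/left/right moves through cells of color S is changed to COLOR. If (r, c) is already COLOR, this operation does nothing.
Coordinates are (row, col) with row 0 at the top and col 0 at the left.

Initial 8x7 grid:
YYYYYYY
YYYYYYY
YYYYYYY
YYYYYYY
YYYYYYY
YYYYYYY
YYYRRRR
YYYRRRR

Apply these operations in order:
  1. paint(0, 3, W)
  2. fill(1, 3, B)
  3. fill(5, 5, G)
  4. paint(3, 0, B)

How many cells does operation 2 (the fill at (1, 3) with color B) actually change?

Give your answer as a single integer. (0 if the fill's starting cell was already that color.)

After op 1 paint(0,3,W):
YYYWYYY
YYYYYYY
YYYYYYY
YYYYYYY
YYYYYYY
YYYYYYY
YYYRRRR
YYYRRRR
After op 2 fill(1,3,B) [47 cells changed]:
BBBWBBB
BBBBBBB
BBBBBBB
BBBBBBB
BBBBBBB
BBBBBBB
BBBRRRR
BBBRRRR

Answer: 47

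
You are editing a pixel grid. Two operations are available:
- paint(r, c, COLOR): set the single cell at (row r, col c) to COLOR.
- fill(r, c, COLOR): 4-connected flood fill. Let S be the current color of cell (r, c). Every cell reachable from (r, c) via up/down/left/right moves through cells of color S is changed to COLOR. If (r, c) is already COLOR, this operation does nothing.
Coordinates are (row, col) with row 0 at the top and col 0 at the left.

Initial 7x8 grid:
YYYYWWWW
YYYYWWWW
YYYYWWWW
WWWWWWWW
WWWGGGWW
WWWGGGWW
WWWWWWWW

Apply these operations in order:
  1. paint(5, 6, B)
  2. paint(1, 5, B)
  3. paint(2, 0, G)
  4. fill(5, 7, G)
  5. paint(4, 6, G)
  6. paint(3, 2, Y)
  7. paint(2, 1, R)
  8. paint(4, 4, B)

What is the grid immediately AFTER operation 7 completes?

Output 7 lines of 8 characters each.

Answer: YYYYGGGG
YYYYGBGG
GRYYGGGG
GGYGGGGG
GGGGGGGG
GGGGGGBG
GGGGGGGG

Derivation:
After op 1 paint(5,6,B):
YYYYWWWW
YYYYWWWW
YYYYWWWW
WWWWWWWW
WWWGGGWW
WWWGGGBW
WWWWWWWW
After op 2 paint(1,5,B):
YYYYWWWW
YYYYWBWW
YYYYWWWW
WWWWWWWW
WWWGGGWW
WWWGGGBW
WWWWWWWW
After op 3 paint(2,0,G):
YYYYWWWW
YYYYWBWW
GYYYWWWW
WWWWWWWW
WWWGGGWW
WWWGGGBW
WWWWWWWW
After op 4 fill(5,7,G) [36 cells changed]:
YYYYGGGG
YYYYGBGG
GYYYGGGG
GGGGGGGG
GGGGGGGG
GGGGGGBG
GGGGGGGG
After op 5 paint(4,6,G):
YYYYGGGG
YYYYGBGG
GYYYGGGG
GGGGGGGG
GGGGGGGG
GGGGGGBG
GGGGGGGG
After op 6 paint(3,2,Y):
YYYYGGGG
YYYYGBGG
GYYYGGGG
GGYGGGGG
GGGGGGGG
GGGGGGBG
GGGGGGGG
After op 7 paint(2,1,R):
YYYYGGGG
YYYYGBGG
GRYYGGGG
GGYGGGGG
GGGGGGGG
GGGGGGBG
GGGGGGGG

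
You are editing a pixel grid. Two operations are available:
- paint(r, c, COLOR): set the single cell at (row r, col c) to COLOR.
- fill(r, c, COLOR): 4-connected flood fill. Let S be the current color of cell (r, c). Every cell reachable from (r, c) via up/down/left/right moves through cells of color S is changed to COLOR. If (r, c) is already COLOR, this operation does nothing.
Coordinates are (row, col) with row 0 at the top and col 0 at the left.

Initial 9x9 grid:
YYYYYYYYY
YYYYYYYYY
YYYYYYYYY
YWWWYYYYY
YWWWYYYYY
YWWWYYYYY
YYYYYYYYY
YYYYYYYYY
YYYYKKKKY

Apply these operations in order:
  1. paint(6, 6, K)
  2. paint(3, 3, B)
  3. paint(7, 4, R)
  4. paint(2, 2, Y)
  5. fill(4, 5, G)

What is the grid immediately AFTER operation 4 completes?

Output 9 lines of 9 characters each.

After op 1 paint(6,6,K):
YYYYYYYYY
YYYYYYYYY
YYYYYYYYY
YWWWYYYYY
YWWWYYYYY
YWWWYYYYY
YYYYYYKYY
YYYYYYYYY
YYYYKKKKY
After op 2 paint(3,3,B):
YYYYYYYYY
YYYYYYYYY
YYYYYYYYY
YWWBYYYYY
YWWWYYYYY
YWWWYYYYY
YYYYYYKYY
YYYYYYYYY
YYYYKKKKY
After op 3 paint(7,4,R):
YYYYYYYYY
YYYYYYYYY
YYYYYYYYY
YWWBYYYYY
YWWWYYYYY
YWWWYYYYY
YYYYYYKYY
YYYYRYYYY
YYYYKKKKY
After op 4 paint(2,2,Y):
YYYYYYYYY
YYYYYYYYY
YYYYYYYYY
YWWBYYYYY
YWWWYYYYY
YWWWYYYYY
YYYYYYKYY
YYYYRYYYY
YYYYKKKKY

Answer: YYYYYYYYY
YYYYYYYYY
YYYYYYYYY
YWWBYYYYY
YWWWYYYYY
YWWWYYYYY
YYYYYYKYY
YYYYRYYYY
YYYYKKKKY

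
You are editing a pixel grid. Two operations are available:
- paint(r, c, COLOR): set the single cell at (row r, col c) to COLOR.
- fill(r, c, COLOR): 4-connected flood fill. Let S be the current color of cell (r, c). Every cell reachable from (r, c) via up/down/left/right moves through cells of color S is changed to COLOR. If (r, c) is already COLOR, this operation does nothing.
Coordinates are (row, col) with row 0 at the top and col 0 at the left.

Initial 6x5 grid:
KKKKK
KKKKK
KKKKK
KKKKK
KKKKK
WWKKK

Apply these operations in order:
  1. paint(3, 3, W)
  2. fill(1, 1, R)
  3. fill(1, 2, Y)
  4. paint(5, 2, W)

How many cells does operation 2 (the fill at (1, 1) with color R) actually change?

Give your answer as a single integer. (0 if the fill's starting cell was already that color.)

Answer: 27

Derivation:
After op 1 paint(3,3,W):
KKKKK
KKKKK
KKKKK
KKKWK
KKKKK
WWKKK
After op 2 fill(1,1,R) [27 cells changed]:
RRRRR
RRRRR
RRRRR
RRRWR
RRRRR
WWRRR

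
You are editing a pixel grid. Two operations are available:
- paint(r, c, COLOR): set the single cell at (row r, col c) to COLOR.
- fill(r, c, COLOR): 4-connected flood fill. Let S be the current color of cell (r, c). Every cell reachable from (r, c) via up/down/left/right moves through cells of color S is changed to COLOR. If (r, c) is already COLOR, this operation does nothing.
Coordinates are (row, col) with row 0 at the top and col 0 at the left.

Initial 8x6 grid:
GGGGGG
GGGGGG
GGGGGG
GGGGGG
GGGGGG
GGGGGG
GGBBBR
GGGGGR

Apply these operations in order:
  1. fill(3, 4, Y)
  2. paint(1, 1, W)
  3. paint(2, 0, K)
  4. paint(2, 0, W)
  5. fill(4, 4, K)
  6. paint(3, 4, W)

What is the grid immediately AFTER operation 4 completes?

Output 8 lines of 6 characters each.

Answer: YYYYYY
YWYYYY
WYYYYY
YYYYYY
YYYYYY
YYYYYY
YYBBBR
YYYYYR

Derivation:
After op 1 fill(3,4,Y) [43 cells changed]:
YYYYYY
YYYYYY
YYYYYY
YYYYYY
YYYYYY
YYYYYY
YYBBBR
YYYYYR
After op 2 paint(1,1,W):
YYYYYY
YWYYYY
YYYYYY
YYYYYY
YYYYYY
YYYYYY
YYBBBR
YYYYYR
After op 3 paint(2,0,K):
YYYYYY
YWYYYY
KYYYYY
YYYYYY
YYYYYY
YYYYYY
YYBBBR
YYYYYR
After op 4 paint(2,0,W):
YYYYYY
YWYYYY
WYYYYY
YYYYYY
YYYYYY
YYYYYY
YYBBBR
YYYYYR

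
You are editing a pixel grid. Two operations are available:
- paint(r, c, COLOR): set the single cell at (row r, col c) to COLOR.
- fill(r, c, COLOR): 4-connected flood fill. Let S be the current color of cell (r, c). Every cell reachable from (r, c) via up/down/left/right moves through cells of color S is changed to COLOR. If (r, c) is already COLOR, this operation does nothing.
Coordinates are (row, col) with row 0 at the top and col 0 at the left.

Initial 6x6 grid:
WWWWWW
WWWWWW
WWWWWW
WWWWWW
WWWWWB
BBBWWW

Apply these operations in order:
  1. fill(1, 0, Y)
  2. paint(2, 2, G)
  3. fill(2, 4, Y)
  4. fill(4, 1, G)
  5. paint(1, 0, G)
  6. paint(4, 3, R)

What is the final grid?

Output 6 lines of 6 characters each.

Answer: GGGGGG
GGGGGG
GGGGGG
GGGGGG
GGGRGB
BBBGGG

Derivation:
After op 1 fill(1,0,Y) [32 cells changed]:
YYYYYY
YYYYYY
YYYYYY
YYYYYY
YYYYYB
BBBYYY
After op 2 paint(2,2,G):
YYYYYY
YYYYYY
YYGYYY
YYYYYY
YYYYYB
BBBYYY
After op 3 fill(2,4,Y) [0 cells changed]:
YYYYYY
YYYYYY
YYGYYY
YYYYYY
YYYYYB
BBBYYY
After op 4 fill(4,1,G) [31 cells changed]:
GGGGGG
GGGGGG
GGGGGG
GGGGGG
GGGGGB
BBBGGG
After op 5 paint(1,0,G):
GGGGGG
GGGGGG
GGGGGG
GGGGGG
GGGGGB
BBBGGG
After op 6 paint(4,3,R):
GGGGGG
GGGGGG
GGGGGG
GGGGGG
GGGRGB
BBBGGG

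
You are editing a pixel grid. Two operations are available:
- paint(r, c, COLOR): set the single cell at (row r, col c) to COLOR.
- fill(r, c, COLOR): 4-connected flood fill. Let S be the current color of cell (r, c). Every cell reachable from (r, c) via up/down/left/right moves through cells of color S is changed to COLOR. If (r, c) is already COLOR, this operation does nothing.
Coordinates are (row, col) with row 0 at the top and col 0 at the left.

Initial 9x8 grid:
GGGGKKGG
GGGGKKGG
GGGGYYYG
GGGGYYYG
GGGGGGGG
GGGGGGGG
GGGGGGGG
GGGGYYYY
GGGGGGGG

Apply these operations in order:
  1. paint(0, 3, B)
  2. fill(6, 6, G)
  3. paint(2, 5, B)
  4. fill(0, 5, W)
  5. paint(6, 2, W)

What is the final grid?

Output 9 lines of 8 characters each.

After op 1 paint(0,3,B):
GGGBKKGG
GGGGKKGG
GGGGYYYG
GGGGYYYG
GGGGGGGG
GGGGGGGG
GGGGGGGG
GGGGYYYY
GGGGGGGG
After op 2 fill(6,6,G) [0 cells changed]:
GGGBKKGG
GGGGKKGG
GGGGYYYG
GGGGYYYG
GGGGGGGG
GGGGGGGG
GGGGGGGG
GGGGYYYY
GGGGGGGG
After op 3 paint(2,5,B):
GGGBKKGG
GGGGKKGG
GGGGYBYG
GGGGYYYG
GGGGGGGG
GGGGGGGG
GGGGGGGG
GGGGYYYY
GGGGGGGG
After op 4 fill(0,5,W) [4 cells changed]:
GGGBWWGG
GGGGWWGG
GGGGYBYG
GGGGYYYG
GGGGGGGG
GGGGGGGG
GGGGGGGG
GGGGYYYY
GGGGGGGG
After op 5 paint(6,2,W):
GGGBWWGG
GGGGWWGG
GGGGYBYG
GGGGYYYG
GGGGGGGG
GGGGGGGG
GGWGGGGG
GGGGYYYY
GGGGGGGG

Answer: GGGBWWGG
GGGGWWGG
GGGGYBYG
GGGGYYYG
GGGGGGGG
GGGGGGGG
GGWGGGGG
GGGGYYYY
GGGGGGGG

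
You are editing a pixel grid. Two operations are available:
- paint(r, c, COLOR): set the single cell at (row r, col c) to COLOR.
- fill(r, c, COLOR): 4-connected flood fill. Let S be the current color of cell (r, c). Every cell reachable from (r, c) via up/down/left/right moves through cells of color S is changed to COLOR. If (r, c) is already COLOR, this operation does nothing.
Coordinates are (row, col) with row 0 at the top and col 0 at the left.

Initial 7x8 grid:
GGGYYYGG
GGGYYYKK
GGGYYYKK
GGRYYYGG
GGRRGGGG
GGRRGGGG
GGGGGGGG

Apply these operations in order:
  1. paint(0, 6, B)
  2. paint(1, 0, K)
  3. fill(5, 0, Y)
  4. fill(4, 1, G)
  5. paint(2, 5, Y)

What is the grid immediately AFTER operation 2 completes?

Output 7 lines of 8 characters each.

After op 1 paint(0,6,B):
GGGYYYBG
GGGYYYKK
GGGYYYKK
GGRYYYGG
GGRRGGGG
GGRRGGGG
GGGGGGGG
After op 2 paint(1,0,K):
GGGYYYBG
KGGYYYKK
GGGYYYKK
GGRYYYGG
GGRRGGGG
GGRRGGGG
GGGGGGGG

Answer: GGGYYYBG
KGGYYYKK
GGGYYYKK
GGRYYYGG
GGRRGGGG
GGRRGGGG
GGGGGGGG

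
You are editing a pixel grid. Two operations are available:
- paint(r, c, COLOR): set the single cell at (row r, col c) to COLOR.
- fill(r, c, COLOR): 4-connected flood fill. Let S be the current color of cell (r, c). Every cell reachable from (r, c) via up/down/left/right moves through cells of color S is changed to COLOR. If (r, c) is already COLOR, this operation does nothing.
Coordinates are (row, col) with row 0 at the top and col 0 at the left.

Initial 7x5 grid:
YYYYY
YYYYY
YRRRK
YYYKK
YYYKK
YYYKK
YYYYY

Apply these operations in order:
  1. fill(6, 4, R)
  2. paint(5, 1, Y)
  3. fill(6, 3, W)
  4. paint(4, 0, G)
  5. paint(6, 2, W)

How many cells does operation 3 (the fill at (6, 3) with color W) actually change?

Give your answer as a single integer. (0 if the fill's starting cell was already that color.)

After op 1 fill(6,4,R) [25 cells changed]:
RRRRR
RRRRR
RRRRK
RRRKK
RRRKK
RRRKK
RRRRR
After op 2 paint(5,1,Y):
RRRRR
RRRRR
RRRRK
RRRKK
RRRKK
RYRKK
RRRRR
After op 3 fill(6,3,W) [27 cells changed]:
WWWWW
WWWWW
WWWWK
WWWKK
WWWKK
WYWKK
WWWWW

Answer: 27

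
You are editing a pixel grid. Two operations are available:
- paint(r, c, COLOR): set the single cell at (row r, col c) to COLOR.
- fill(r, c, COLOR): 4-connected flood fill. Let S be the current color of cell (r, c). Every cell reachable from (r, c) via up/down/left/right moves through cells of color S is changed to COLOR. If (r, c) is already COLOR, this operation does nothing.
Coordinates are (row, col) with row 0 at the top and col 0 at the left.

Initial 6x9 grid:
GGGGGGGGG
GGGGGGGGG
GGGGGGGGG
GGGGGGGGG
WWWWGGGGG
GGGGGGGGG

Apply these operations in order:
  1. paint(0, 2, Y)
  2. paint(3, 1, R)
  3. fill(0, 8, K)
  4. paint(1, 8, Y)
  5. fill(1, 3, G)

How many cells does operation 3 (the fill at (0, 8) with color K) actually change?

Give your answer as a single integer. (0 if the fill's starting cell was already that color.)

After op 1 paint(0,2,Y):
GGYGGGGGG
GGGGGGGGG
GGGGGGGGG
GGGGGGGGG
WWWWGGGGG
GGGGGGGGG
After op 2 paint(3,1,R):
GGYGGGGGG
GGGGGGGGG
GGGGGGGGG
GRGGGGGGG
WWWWGGGGG
GGGGGGGGG
After op 3 fill(0,8,K) [48 cells changed]:
KKYKKKKKK
KKKKKKKKK
KKKKKKKKK
KRKKKKKKK
WWWWKKKKK
KKKKKKKKK

Answer: 48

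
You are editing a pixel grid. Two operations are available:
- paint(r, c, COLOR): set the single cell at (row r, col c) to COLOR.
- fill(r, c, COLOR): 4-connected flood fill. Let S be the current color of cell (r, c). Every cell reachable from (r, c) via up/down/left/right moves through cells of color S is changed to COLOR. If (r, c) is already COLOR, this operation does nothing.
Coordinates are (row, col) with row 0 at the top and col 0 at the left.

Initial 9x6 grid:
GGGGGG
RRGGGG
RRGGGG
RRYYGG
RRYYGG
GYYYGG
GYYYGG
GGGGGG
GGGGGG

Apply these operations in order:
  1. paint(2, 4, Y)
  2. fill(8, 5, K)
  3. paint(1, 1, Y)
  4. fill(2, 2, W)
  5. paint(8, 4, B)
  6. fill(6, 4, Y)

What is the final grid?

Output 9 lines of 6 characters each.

Answer: YYYYYY
RYYYYY
RRYYYY
RRYYYY
RRYYYY
YYYYYY
YYYYYY
YYYYYY
YYYYBY

Derivation:
After op 1 paint(2,4,Y):
GGGGGG
RRGGGG
RRGGYG
RRYYGG
RRYYGG
GYYYGG
GYYYGG
GGGGGG
GGGGGG
After op 2 fill(8,5,K) [35 cells changed]:
KKKKKK
RRKKKK
RRKKYK
RRYYKK
RRYYKK
KYYYKK
KYYYKK
KKKKKK
KKKKKK
After op 3 paint(1,1,Y):
KKKKKK
RYKKKK
RRKKYK
RRYYKK
RRYYKK
KYYYKK
KYYYKK
KKKKKK
KKKKKK
After op 4 fill(2,2,W) [35 cells changed]:
WWWWWW
RYWWWW
RRWWYW
RRYYWW
RRYYWW
WYYYWW
WYYYWW
WWWWWW
WWWWWW
After op 5 paint(8,4,B):
WWWWWW
RYWWWW
RRWWYW
RRYYWW
RRYYWW
WYYYWW
WYYYWW
WWWWWW
WWWWBW
After op 6 fill(6,4,Y) [34 cells changed]:
YYYYYY
RYYYYY
RRYYYY
RRYYYY
RRYYYY
YYYYYY
YYYYYY
YYYYYY
YYYYBY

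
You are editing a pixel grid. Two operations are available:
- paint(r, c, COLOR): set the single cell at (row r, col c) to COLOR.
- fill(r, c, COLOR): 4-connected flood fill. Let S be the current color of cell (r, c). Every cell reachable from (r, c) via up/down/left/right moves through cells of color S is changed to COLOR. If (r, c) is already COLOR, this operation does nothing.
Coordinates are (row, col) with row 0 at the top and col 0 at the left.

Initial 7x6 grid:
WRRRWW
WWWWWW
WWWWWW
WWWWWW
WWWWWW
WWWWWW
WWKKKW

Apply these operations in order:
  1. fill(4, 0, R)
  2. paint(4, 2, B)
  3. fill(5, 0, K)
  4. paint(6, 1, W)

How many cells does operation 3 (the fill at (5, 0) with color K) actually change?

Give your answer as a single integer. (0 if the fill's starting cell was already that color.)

Answer: 38

Derivation:
After op 1 fill(4,0,R) [36 cells changed]:
RRRRRR
RRRRRR
RRRRRR
RRRRRR
RRRRRR
RRRRRR
RRKKKR
After op 2 paint(4,2,B):
RRRRRR
RRRRRR
RRRRRR
RRRRRR
RRBRRR
RRRRRR
RRKKKR
After op 3 fill(5,0,K) [38 cells changed]:
KKKKKK
KKKKKK
KKKKKK
KKKKKK
KKBKKK
KKKKKK
KKKKKK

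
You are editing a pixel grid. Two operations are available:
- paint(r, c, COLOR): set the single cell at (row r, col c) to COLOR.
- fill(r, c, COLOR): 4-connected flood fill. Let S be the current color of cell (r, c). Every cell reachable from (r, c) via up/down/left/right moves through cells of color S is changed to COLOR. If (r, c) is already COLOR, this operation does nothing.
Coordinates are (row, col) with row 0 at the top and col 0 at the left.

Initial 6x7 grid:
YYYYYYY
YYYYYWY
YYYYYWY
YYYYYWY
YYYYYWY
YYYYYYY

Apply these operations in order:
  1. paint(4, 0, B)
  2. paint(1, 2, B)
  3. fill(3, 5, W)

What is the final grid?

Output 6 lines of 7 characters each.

After op 1 paint(4,0,B):
YYYYYYY
YYYYYWY
YYYYYWY
YYYYYWY
BYYYYWY
YYYYYYY
After op 2 paint(1,2,B):
YYYYYYY
YYBYYWY
YYYYYWY
YYYYYWY
BYYYYWY
YYYYYYY
After op 3 fill(3,5,W) [0 cells changed]:
YYYYYYY
YYBYYWY
YYYYYWY
YYYYYWY
BYYYYWY
YYYYYYY

Answer: YYYYYYY
YYBYYWY
YYYYYWY
YYYYYWY
BYYYYWY
YYYYYYY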